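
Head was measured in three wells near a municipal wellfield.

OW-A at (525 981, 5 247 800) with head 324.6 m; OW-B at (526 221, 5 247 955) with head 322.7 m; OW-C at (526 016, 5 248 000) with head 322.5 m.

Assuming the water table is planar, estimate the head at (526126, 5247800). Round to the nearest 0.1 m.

With h = a·x + b·y + c and OW-A as origin, the differences give:
  240·a + 155·b = -1.9
  35·a + 200·b = -2.1
Eliminate b (×200 and ×155, subtract): 42575·a = -54.50 → a = ∂h/∂x = -0.001280
Back-substitute: b = ∂h/∂y = -0.01028.
h(526126, 5247800) = 324.6 + (-0.001280)·(145) + (-0.01028)·(0) = 324.6 -0.186 -0.000 = 324.414 m.

324.4 m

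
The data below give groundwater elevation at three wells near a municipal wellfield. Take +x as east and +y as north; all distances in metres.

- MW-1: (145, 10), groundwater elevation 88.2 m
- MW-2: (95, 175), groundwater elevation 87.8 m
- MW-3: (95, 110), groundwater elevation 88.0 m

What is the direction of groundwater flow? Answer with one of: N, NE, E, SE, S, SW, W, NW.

Taking MW-1 as reference: MW-2−MW-1 = (-50, 165, -0.4); MW-3−MW-1 = (-50, 100, -0.2).
Solve a·Δx + b·Δy = Δh: det = (-50)·100 − (-50)·165 = 3250.
∂h/∂x = [(-0.4)·100 − (-0.2)·165] / 3250 = -0.002154
∂h/∂y = [(-50)·(-0.2) − (-50)·(-0.4)] / 3250 = -0.003077
Flow = −∇h = (+0.002154 east, +0.003077 north), which points northeast.

NE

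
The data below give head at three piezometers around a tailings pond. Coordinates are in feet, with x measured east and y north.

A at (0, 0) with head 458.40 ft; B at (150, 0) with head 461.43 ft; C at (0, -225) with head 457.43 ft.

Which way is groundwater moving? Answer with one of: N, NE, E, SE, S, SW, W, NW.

∂h/∂x = (461.43 − 458.40) / (150 − 0) = +0.02020
∂h/∂y = (457.43 − 458.40) / (-225 − 0) = +0.004311
Flow = −∇h = (-0.02020 east, -0.004311 north), which points west.

W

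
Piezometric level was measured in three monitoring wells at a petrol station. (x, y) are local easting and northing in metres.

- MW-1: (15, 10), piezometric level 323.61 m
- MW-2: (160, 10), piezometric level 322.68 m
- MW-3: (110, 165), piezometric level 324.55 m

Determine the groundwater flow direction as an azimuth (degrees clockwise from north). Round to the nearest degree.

147°

Differences from MW-1: to MW-2 (Δx, Δy, Δh) = (145, 0, -0.93); to MW-3 = (95, 155, +0.94).
Determinant of the coordinate differences = 145·155 − 95·0 = 22475.
∂h/∂x = [(-0.93)·155 − (+0.94)·0] / 22475 = -0.006414
∂h/∂y = [145·(+0.94) − 95·(-0.93)] / 22475 = +0.009996
Flow direction (−∇h) has components (+0.006414 E, -0.009996 N).
Azimuth = atan2(E, N) = atan2(+0.006414, -0.009996) = 147.3° ≈ 147°.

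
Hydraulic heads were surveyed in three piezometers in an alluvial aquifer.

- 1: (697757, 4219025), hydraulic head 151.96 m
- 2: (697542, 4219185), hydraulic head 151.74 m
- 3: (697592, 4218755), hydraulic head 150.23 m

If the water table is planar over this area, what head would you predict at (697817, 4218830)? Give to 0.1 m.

151.4 m

Differences from 1: to 2 (Δx, Δy, Δh) = (-215, 160, -0.22); to 3 = (-165, -270, -1.73).
Determinant of the coordinate differences = (-215)·(-270) − (-165)·160 = 84450.
∂h/∂x = [(-0.22)·(-270) − (-1.73)·160] / 84450 = +0.003981
∂h/∂y = [(-215)·(-1.73) − (-165)·(-0.22)] / 84450 = +0.003975
h(697817, 4218830) = 151.96 + (+0.003981)·(60) + (+0.003975)·(-195) = 151.96 +0.239 -0.775 = 151.424 m.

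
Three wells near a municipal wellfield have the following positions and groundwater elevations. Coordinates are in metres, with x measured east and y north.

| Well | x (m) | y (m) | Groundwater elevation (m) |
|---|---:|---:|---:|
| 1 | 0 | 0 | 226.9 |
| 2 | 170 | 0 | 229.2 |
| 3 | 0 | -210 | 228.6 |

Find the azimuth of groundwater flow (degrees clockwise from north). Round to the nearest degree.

∂h/∂x = (229.2 − 226.9) / (170 − 0) = +0.01353
∂h/∂y = (228.6 − 226.9) / (-210 − 0) = -0.008095
Flow direction (−∇h) has components (-0.01353 E, +0.008095 N).
Azimuth = atan2(E, N) = atan2(-0.01353, +0.008095) = 300.9° ≈ 301°.

301°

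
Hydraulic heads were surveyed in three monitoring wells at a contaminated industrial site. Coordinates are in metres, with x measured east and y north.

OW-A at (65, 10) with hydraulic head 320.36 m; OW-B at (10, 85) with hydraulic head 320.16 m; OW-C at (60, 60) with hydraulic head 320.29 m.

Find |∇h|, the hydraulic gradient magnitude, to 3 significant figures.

Differences from OW-A: to OW-B (Δx, Δy, Δh) = (-55, 75, -0.20); to OW-C = (-5, 50, -0.07).
Determinant of the coordinate differences = (-55)·50 − (-5)·75 = -2375.
∂h/∂x = [(-0.20)·50 − (-0.07)·75] / -2375 = +0.002000
∂h/∂y = [(-55)·(-0.07) − (-5)·(-0.20)] / -2375 = -0.001200
|∇h| = √(0.002000² + -0.001200²) = 0.002332

0.00233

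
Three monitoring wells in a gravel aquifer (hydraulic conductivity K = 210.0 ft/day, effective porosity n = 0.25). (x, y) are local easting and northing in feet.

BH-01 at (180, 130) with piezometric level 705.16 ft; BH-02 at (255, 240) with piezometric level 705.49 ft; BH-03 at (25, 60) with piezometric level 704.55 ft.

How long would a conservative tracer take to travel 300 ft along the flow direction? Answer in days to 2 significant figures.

With h = a·x + b·y + c and BH-01 as origin, the differences give:
  75·a + 110·b = +0.33
  (-155)·a + (-70)·b = -0.61
Eliminate b (×(-70) and ×110, subtract): 11800·a = 44.000 → a = ∂h/∂x = +0.003729
Back-substitute: b = ∂h/∂y = +0.0004576.
|∇h| = √(0.003729² + 0.0004576²) = 0.003757
Seepage velocity v = K·i/n = 210.0 × 0.003757 / 0.25 = 3.156 ft/day.
t = 300 / 3.156 = 95.06 days.

95 days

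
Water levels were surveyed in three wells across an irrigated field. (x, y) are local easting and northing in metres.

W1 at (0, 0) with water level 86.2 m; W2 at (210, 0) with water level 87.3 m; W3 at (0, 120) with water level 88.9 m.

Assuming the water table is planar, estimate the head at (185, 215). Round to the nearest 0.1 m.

92.0 m

∂h/∂x = (87.3 − 86.2) / (210 − 0) = +0.005238
∂h/∂y = (88.9 − 86.2) / (120 − 0) = +0.02250
h(185, 215) = 86.2 + (+0.005238)·(185) + (+0.02250)·(215) = 86.2 +0.969 +4.838 = 92.007 m.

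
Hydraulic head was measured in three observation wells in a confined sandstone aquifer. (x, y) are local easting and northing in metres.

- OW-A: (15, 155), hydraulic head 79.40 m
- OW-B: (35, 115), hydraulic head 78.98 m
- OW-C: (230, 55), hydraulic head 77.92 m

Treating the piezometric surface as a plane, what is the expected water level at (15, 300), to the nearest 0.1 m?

Differences from OW-A: to OW-B (Δx, Δy, Δh) = (20, -40, -0.42); to OW-C = (215, -100, -1.48).
Solve a·Δx + b·Δy = Δh: det = 20·(-100) − 215·(-40) = 6600.
∂h/∂x = [(-0.42)·(-100) − (-1.48)·(-40)] / 6600 = -0.002606
∂h/∂y = [20·(-1.48) − 215·(-0.42)] / 6600 = +0.009197
h(15, 300) = 79.40 + (-0.002606)·(0) + (+0.009197)·(145) = 79.40 -0.000 +1.334 = 80.734 m.

80.7 m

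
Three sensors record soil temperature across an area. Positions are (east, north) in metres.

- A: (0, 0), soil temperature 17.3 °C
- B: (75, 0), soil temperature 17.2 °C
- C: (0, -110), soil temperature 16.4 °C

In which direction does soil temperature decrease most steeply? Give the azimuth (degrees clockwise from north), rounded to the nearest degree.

∂T/∂x = (17.2 − 17.3) / (75 − 0) = -0.001333
∂T/∂y = (16.4 − 17.3) / (-110 − 0) = +0.008182
Steepest decrease is along −∇f: components (+0.001333 E, -0.008182 N).
Azimuth = atan2(+0.001333, -0.008182) = 170.7° ≈ 171°.

171°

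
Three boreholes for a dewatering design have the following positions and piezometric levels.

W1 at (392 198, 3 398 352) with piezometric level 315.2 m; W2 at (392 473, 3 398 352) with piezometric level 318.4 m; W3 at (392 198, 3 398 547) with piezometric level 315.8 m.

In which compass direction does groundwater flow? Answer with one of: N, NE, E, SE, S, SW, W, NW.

∂h/∂x = (318.4 − 315.2) / (392473 − 392198) = +0.01164
∂h/∂y = (315.8 − 315.2) / (3398547 − 3398352) = +0.003077
Flow = −∇h = (-0.01164 east, -0.003077 north), which points west.

W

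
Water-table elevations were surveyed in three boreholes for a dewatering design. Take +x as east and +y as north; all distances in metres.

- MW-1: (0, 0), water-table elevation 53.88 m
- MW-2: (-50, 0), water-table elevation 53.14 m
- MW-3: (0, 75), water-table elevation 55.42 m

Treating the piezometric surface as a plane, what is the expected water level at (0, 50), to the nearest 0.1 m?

54.9 m

∂h/∂x = (53.14 − 53.88) / (-50 − 0) = +0.01480
∂h/∂y = (55.42 − 53.88) / (75 − 0) = +0.02053
h(0, 50) = 53.88 + (+0.01480)·(0) + (+0.02053)·(50) = 53.88 +0.000 +1.027 = 54.907 m.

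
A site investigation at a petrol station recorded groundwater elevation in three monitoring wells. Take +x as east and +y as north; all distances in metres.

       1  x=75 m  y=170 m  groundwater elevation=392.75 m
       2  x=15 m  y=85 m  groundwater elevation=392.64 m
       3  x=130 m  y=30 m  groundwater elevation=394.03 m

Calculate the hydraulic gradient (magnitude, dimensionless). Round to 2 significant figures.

0.011

Three-point gradient (reference 1): Δ to 2 = (-60, -85, -0.11), Δ to 3 = (55, -140, +1.28).
∂h/∂x = +0.009499, ∂h/∂y = -0.005411 (det = 13075).
|∇h| = √(0.009499² + -0.005411²) = 0.01093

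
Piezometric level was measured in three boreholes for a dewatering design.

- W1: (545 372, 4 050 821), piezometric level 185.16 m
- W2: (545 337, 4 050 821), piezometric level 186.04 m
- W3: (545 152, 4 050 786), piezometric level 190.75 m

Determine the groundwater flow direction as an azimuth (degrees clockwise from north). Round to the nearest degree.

Taking W1 as reference: W2−W1 = (-35, 0, +0.88); W3−W1 = (-220, -35, +5.59).
Solve a·Δx + b·Δy = Δh: det = (-35)·(-35) − (-220)·0 = 1225.
∂h/∂x = [(+0.88)·(-35) − (+5.59)·0] / 1225 = -0.02514
∂h/∂y = [(-35)·(+5.59) − (-220)·(+0.88)] / 1225 = -0.001673
Flow direction (−∇h) has components (+0.02514 E, +0.001673 N).
Azimuth = atan2(E, N) = atan2(+0.02514, +0.001673) = 86.2° ≈ 086°.

086°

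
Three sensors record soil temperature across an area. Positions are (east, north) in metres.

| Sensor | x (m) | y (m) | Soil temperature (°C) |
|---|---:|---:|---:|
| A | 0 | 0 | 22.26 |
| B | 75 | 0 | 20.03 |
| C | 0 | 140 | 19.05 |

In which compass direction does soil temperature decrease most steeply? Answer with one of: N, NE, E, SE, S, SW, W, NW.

∂T/∂x = (20.03 − 22.26) / (75 − 0) = -0.02973
∂T/∂y = (19.05 − 22.26) / (140 − 0) = -0.02293
Steepest decrease is along −∇f = (+0.02973 E, +0.02293 N) → northeast.

NE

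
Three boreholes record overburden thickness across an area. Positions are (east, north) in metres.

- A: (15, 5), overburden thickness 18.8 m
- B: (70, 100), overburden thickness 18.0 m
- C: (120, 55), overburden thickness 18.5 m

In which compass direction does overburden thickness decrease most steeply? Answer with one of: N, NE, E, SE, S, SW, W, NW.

N

Differences from A: to B (Δx, Δy, Δh) = (55, 95, -0.8); to C = (105, 50, -0.3).
Determinant of the coordinate differences = 55·50 − 105·95 = -7225.
∂d/∂x = [(-0.8)·50 − (-0.3)·95] / -7225 = +0.001592
∂d/∂y = [55·(-0.3) − 105·(-0.8)] / -7225 = -0.009343
Steepest decrease is along −∇f = (-0.001592 E, +0.009343 N) → north.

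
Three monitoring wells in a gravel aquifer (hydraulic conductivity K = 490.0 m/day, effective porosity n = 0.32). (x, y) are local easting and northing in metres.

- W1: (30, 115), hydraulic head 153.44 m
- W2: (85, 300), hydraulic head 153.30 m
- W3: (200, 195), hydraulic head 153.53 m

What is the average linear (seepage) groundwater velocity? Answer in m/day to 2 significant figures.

Taking W1 as reference: W2−W1 = (55, 185, -0.14); W3−W1 = (170, 80, +0.09).
Determinant of the coordinate differences = 55·80 − 170·185 = -27050.
∂h/∂x = [(-0.14)·80 − (+0.09)·185] / -27050 = +0.001030
∂h/∂y = [55·(+0.09) − 170·(-0.14)] / -27050 = -0.001063
|∇h| = √(0.001030² + -0.001063²) = 0.00148
Seepage velocity v = K·i/n = 490.0 × 0.00148 / 0.32 = 2.266 m/day.

2.3 m/day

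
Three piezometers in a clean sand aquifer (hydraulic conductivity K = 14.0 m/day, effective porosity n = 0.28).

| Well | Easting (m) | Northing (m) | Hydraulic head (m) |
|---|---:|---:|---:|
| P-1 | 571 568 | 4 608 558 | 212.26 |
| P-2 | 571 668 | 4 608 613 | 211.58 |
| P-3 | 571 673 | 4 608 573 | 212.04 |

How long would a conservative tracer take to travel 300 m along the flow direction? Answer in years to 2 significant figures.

Taking P-1 as reference: P-2−P-1 = (100, 55, -0.68); P-3−P-1 = (105, 15, -0.22).
Solve a·Δx + b·Δy = Δh: det = 100·15 − 105·55 = -4275.
∂h/∂x = [(-0.68)·15 − (-0.22)·55] / -4275 = -0.0004444
∂h/∂y = [100·(-0.22) − 105·(-0.68)] / -4275 = -0.01156
|∇h| = √(-0.0004444² + -0.01156²) = 0.01157
Seepage velocity v = K·i/n = 14.0 × 0.01157 / 0.28 = 0.5785 m/day.
t = 300 / 0.5785 = 518.6 days = 1.42 years.

1.4 years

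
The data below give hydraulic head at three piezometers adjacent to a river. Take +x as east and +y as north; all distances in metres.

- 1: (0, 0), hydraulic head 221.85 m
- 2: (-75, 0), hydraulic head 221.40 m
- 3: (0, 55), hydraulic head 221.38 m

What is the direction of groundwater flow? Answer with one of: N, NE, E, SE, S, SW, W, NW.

NW

∂h/∂x = (221.40 − 221.85) / (-75 − 0) = +0.006000
∂h/∂y = (221.38 − 221.85) / (55 − 0) = -0.008545
Flow = −∇h = (-0.006000 east, +0.008545 north), which points northwest.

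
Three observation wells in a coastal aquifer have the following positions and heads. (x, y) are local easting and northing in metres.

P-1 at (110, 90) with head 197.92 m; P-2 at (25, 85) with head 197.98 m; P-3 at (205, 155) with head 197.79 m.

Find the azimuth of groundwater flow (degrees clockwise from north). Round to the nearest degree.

Three-point gradient (reference P-1): Δ to P-2 = (-85, -5, +0.06), Δ to P-3 = (95, 65, -0.13).
∂h/∂x = -0.0006436, ∂h/∂y = -0.001059 (det = -5050).
Flow direction (−∇h) has components (+0.0006436 E, +0.001059 N).
Azimuth = atan2(E, N) = atan2(+0.0006436, +0.001059) = 31.3° ≈ 031°.

031°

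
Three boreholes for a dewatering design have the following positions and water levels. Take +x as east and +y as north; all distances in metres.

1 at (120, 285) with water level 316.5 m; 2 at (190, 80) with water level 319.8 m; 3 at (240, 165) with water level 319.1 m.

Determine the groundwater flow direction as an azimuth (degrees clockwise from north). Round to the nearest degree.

Taking 1 as reference: 2−1 = (70, -205, +3.3); 3−1 = (120, -120, +2.6).
Solve a·Δx + b·Δy = Δh: det = 70·(-120) − 120·(-205) = 16200.
∂h/∂x = [(+3.3)·(-120) − (+2.6)·(-205)] / 16200 = +0.008457
∂h/∂y = [70·(+2.6) − 120·(+3.3)] / 16200 = -0.01321
Flow direction (−∇h) has components (-0.008457 E, +0.01321 N).
Azimuth = atan2(E, N) = atan2(-0.008457, +0.01321) = 327.4° ≈ 327°.

327°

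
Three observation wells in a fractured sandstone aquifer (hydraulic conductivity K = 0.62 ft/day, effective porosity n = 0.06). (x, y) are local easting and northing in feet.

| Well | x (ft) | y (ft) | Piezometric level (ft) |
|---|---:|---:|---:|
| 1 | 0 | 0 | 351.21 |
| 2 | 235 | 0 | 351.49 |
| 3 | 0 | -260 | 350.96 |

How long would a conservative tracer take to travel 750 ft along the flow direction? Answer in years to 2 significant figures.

∂h/∂x = (351.49 − 351.21) / (235 − 0) = +0.001191
∂h/∂y = (350.96 − 351.21) / (-260 − 0) = +0.0009615
|∇h| = √(0.001191² + 0.0009615²) = 0.001531
Seepage velocity v = K·i/n = 0.62 × 0.001531 / 0.06 = 0.01582 ft/day.
t = 750 / 0.01582 = 4.741e+04 days = 130 years.

130 years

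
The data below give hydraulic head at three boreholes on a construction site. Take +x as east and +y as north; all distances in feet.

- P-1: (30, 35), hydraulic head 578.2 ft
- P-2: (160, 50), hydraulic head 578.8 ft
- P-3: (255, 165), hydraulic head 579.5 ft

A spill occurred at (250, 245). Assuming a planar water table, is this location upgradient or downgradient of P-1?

With h = a·x + b·y + c and P-1 as origin, the differences give:
  130·a + 15·b = +0.6
  225·a + 130·b = +1.3
Eliminate b (×130 and ×15, subtract): 13525·a = 58.50 → a = ∂h/∂x = +0.004325
Back-substitute: b = ∂h/∂y = +0.002514.
Head at (250, 245) = 578.2 + (+0.004325)·(220) + (+0.002514)·(210) = 579.68 ft.
That is higher than the 578.2 ft at P-1, so the point is upgradient.

upgradient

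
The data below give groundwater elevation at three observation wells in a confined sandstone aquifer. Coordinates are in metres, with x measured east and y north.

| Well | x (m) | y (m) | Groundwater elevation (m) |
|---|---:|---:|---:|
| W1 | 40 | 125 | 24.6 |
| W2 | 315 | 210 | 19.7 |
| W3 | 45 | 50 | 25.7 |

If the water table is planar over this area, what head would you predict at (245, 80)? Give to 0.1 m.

Taking W1 as reference: W2−W1 = (275, 85, -4.9); W3−W1 = (5, -75, +1.1).
Solve a·Δx + b·Δy = Δh: det = 275·(-75) − 5·85 = -21050.
∂h/∂x = [(-4.9)·(-75) − (+1.1)·85] / -21050 = -0.01302
∂h/∂y = [275·(+1.1) − 5·(-4.9)] / -21050 = -0.01553
h(245, 80) = 24.6 + (-0.01302)·(205) + (-0.01553)·(-45) = 24.6 -2.668 +0.699 = 22.631 m.

22.6 m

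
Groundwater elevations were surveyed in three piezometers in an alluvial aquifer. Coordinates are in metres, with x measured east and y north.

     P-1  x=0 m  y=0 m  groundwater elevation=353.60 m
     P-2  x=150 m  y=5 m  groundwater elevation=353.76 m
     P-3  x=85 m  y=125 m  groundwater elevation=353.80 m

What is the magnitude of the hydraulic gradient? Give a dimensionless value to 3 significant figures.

Taking P-1 as reference: P-2−P-1 = (150, 5, +0.16); P-3−P-1 = (85, 125, +0.20).
Determinant of the coordinate differences = 150·125 − 85·5 = 18325.
∂h/∂x = [(+0.16)·125 − (+0.20)·5] / 18325 = +0.001037
∂h/∂y = [150·(+0.20) − 85·(+0.16)] / 18325 = +0.0008950
|∇h| = √(0.001037² + 0.0008950²) = 0.00137

0.00137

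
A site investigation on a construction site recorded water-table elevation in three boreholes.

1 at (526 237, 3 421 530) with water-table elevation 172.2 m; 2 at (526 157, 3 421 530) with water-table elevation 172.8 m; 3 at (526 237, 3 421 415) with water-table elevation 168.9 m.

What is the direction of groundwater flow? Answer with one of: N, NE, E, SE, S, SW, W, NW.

∂h/∂x = (172.8 − 172.2) / (526157 − 526237) = -0.007500
∂h/∂y = (168.9 − 172.2) / (3421415 − 3421530) = +0.02870
Flow = −∇h = (+0.007500 east, -0.02870 north), which points south.

S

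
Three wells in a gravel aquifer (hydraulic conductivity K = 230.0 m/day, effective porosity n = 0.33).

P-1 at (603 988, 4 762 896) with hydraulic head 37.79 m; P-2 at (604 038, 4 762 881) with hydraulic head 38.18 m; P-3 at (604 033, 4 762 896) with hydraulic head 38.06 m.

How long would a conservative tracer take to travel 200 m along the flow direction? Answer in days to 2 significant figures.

34 days

Three-point gradient (reference P-1): Δ to P-2 = (50, -15, +0.39), Δ to P-3 = (45, 0, +0.27).
∂h/∂x = +0.006000, ∂h/∂y = -0.006000 (det = 675).
|∇h| = √(0.006000² + -0.006000²) = 0.008485
Seepage velocity v = K·i/n = 230.0 × 0.008485 / 0.33 = 5.914 m/day.
t = 200 / 5.914 = 33.82 days.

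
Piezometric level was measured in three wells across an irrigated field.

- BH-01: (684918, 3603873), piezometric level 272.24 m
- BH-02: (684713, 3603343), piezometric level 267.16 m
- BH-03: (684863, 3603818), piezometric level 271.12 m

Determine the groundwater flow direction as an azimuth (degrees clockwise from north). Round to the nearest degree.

With h = a·x + b·y + c and BH-01 as origin, the differences give:
  (-205)·a + (-530)·b = -5.08
  (-55)·a + (-55)·b = -1.12
Eliminate b (×(-55) and ×(-530), subtract): -17875·a = -314.200 → a = ∂h/∂x = +0.01758
Back-substitute: b = ∂h/∂y = +0.002786.
Flow direction (−∇h) has components (-0.01758 E, -0.002786 N).
Azimuth = atan2(E, N) = atan2(-0.01758, -0.002786) = 261.0° ≈ 261°.

261°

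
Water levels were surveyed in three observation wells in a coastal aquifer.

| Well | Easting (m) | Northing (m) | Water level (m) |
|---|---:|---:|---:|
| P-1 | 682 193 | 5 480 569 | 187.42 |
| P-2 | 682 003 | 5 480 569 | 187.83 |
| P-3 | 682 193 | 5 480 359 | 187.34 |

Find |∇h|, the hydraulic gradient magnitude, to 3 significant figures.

0.00219

∂h/∂x = (187.83 − 187.42) / (682003 − 682193) = -0.002158
∂h/∂y = (187.34 − 187.42) / (5480359 − 5480569) = +0.0003810
|∇h| = √(-0.002158² + 0.0003810²) = 0.002191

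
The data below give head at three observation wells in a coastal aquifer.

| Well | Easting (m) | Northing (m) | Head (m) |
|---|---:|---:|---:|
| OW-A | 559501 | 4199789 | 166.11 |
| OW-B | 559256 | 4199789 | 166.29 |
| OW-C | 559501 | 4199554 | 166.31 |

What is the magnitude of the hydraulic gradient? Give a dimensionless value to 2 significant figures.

∂h/∂x = (166.29 − 166.11) / (559256 − 559501) = -0.0007347
∂h/∂y = (166.31 − 166.11) / (4199554 − 4199789) = -0.0008511
|∇h| = √(-0.0007347² + -0.0008511²) = 0.001124

0.0011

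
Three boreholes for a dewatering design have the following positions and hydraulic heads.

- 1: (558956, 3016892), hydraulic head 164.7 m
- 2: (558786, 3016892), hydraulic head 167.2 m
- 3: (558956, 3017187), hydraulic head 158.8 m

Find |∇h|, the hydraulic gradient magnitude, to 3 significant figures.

0.0248

∂h/∂x = (167.2 − 164.7) / (558786 − 558956) = -0.01471
∂h/∂y = (158.8 − 164.7) / (3017187 − 3016892) = -0.02000
|∇h| = √(-0.01471² + -0.02000²) = 0.02483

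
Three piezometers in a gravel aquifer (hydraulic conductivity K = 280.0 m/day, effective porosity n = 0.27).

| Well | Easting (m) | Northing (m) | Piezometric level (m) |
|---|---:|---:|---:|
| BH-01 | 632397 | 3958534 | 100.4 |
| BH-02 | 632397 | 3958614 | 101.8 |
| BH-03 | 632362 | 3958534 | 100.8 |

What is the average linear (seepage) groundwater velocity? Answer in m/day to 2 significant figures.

22 m/day

With h = a·x + b·y + c and BH-01 as origin, the differences give:
  0·a + 80·b = +1.4
  (-35)·a + 0·b = +0.4
Eliminate b (×0 and ×80, subtract): 2800·a = -32.00 → a = ∂h/∂x = -0.01143
Back-substitute: b = ∂h/∂y = +0.01750.
|∇h| = √(-0.01143² + 0.01750²) = 0.0209
Seepage velocity v = K·i/n = 280.0 × 0.0209 / 0.27 = 21.67 m/day.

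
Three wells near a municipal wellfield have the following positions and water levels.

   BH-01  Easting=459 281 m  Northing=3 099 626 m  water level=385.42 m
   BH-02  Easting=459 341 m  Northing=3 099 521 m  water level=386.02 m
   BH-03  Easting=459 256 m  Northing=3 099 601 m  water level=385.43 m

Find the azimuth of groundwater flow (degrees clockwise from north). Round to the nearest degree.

318°

Three-point gradient (reference BH-01): Δ to BH-02 = (60, -105, +0.60), Δ to BH-03 = (-25, -25, +0.01).
∂h/∂x = +0.003382, ∂h/∂y = -0.003782 (det = -4125).
Flow direction (−∇h) has components (-0.003382 E, +0.003782 N).
Azimuth = atan2(E, N) = atan2(-0.003382, +0.003782) = 318.2° ≈ 318°.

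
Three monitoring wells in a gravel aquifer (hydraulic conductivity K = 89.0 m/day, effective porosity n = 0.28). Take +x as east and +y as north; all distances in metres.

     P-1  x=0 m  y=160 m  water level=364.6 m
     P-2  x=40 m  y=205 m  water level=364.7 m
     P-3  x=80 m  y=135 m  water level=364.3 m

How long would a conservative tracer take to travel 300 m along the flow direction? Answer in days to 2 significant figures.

Differences from P-1: to P-2 (Δx, Δy, Δh) = (40, 45, +0.1); to P-3 = (80, -25, -0.3).
Determinant of the coordinate differences = 40·(-25) − 80·45 = -4600.
∂h/∂x = [(+0.1)·(-25) − (-0.3)·45] / -4600 = -0.002391
∂h/∂y = [40·(-0.3) − 80·(+0.1)] / -4600 = +0.004348
|∇h| = √(-0.002391² + 0.004348²) = 0.004962
Seepage velocity v = K·i/n = 89.0 × 0.004962 / 0.28 = 1.577 m/day.
t = 300 / 1.577 = 190.2 days.

190 days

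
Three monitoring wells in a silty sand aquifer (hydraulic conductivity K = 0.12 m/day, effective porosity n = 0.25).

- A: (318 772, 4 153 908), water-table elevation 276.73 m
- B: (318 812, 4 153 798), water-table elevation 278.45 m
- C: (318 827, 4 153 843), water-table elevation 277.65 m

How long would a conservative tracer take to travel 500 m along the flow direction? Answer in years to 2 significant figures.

Differences from A: to B (Δx, Δy, Δh) = (40, -110, +1.72); to C = (55, -65, +0.92).
Determinant of the coordinate differences = 40·(-65) − 55·(-110) = 3450.
∂h/∂x = [(+1.72)·(-65) − (+0.92)·(-110)] / 3450 = -0.003072
∂h/∂y = [40·(+0.92) − 55·(+1.72)] / 3450 = -0.01675
|∇h| = √(-0.003072² + -0.01675²) = 0.01703
Seepage velocity v = K·i/n = 0.12 × 0.01703 / 0.25 = 0.008174 m/day.
t = 500 / 0.008174 = 6.117e+04 days = 167 years.

170 years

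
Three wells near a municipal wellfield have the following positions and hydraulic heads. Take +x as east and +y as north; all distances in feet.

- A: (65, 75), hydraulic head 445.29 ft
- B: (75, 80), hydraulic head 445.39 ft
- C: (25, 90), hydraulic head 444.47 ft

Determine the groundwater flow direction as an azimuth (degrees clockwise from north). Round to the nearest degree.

Taking A as reference: B−A = (10, 5, +0.10); C−A = (-40, 15, -0.82).
Solve a·Δx + b·Δy = Δh: det = 10·15 − (-40)·5 = 350.
∂h/∂x = [(+0.10)·15 − (-0.82)·5] / 350 = +0.01600
∂h/∂y = [10·(-0.82) − (-40)·(+0.10)] / 350 = -0.01200
Flow direction (−∇h) has components (-0.01600 E, +0.01200 N).
Azimuth = atan2(E, N) = atan2(-0.01600, +0.01200) = 306.9° ≈ 307°.

307°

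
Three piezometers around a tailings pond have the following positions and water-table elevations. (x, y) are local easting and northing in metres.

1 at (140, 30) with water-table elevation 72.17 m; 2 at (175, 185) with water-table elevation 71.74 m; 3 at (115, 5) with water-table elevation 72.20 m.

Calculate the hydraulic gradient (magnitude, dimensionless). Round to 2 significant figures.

With h = a·x + b·y + c and 1 as origin, the differences give:
  35·a + 155·b = -0.43
  (-25)·a + (-25)·b = +0.03
Eliminate b (×(-25) and ×155, subtract): 3000·a = 6.100 → a = ∂h/∂x = +0.002033
Back-substitute: b = ∂h/∂y = -0.003233.
|∇h| = √(0.002033² + -0.003233²) = 0.003819

0.0038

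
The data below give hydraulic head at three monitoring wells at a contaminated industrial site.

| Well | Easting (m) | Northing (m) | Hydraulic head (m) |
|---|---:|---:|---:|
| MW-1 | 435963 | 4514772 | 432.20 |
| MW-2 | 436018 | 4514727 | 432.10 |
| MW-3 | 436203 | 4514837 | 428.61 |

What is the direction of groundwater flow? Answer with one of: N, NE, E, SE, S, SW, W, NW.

Taking MW-1 as reference: MW-2−MW-1 = (55, -45, -0.10); MW-3−MW-1 = (240, 65, -3.59).
Determinant of the coordinate differences = 55·65 − 240·(-45) = 14375.
∂h/∂x = [(-0.10)·65 − (-3.59)·(-45)] / 14375 = -0.01169
∂h/∂y = [55·(-3.59) − 240·(-0.10)] / 14375 = -0.01207
Flow = −∇h = (+0.01169 east, +0.01207 north), which points northeast.

NE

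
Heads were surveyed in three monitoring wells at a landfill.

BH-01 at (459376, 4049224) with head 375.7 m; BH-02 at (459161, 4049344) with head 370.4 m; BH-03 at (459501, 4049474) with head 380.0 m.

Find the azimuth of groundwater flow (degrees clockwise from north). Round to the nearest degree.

Three-point gradient (reference BH-01): Δ to BH-02 = (-215, 120, -5.3), Δ to BH-03 = (125, 250, +4.3).
∂h/∂x = +0.02678, ∂h/∂y = +0.003811 (det = -68750).
Flow direction (−∇h) has components (-0.02678 E, -0.003811 N).
Azimuth = atan2(E, N) = atan2(-0.02678, -0.003811) = 261.9° ≈ 262°.

262°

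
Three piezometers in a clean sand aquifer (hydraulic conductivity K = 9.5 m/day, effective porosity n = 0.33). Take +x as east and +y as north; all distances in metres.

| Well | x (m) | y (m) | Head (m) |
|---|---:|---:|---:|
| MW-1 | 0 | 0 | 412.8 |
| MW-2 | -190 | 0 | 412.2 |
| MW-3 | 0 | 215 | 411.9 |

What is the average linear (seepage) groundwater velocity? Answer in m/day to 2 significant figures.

∂h/∂x = (412.2 − 412.8) / (-190 − 0) = +0.003158
∂h/∂y = (411.9 − 412.8) / (215 − 0) = -0.004186
|∇h| = √(0.003158² + -0.004186²) = 0.005244
Seepage velocity v = K·i/n = 9.5 × 0.005244 / 0.33 = 0.151 m/day.

0.15 m/day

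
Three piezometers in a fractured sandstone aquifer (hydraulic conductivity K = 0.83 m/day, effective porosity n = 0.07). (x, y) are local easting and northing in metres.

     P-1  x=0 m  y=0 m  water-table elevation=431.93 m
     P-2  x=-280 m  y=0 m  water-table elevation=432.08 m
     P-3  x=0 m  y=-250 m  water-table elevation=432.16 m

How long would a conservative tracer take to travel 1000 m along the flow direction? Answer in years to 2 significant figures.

∂h/∂x = (432.08 − 431.93) / (-280 − 0) = -0.0005357
∂h/∂y = (432.16 − 431.93) / (-250 − 0) = -0.0009200
|∇h| = √(-0.0005357² + -0.0009200²) = 0.001065
Seepage velocity v = K·i/n = 0.83 × 0.001065 / 0.07 = 0.01263 m/day.
t = 1000 / 0.01263 = 7.918e+04 days = 217 years.

220 years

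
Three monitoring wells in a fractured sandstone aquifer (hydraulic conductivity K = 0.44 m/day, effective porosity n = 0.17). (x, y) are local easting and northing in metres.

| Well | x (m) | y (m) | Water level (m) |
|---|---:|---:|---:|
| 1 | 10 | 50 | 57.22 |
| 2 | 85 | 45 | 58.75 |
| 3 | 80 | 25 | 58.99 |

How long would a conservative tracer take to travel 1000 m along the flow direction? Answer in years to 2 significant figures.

Taking 1 as reference: 2−1 = (75, -5, +1.53); 3−1 = (70, -25, +1.77).
Solve a·Δx + b·Δy = Δh: det = 75·(-25) − 70·(-5) = -1525.
∂h/∂x = [(+1.53)·(-25) − (+1.77)·(-5)] / -1525 = +0.01928
∂h/∂y = [75·(+1.77) − 70·(+1.53)] / -1525 = -0.01682
|∇h| = √(0.01928² + -0.01682²) = 0.02559
Seepage velocity v = K·i/n = 0.44 × 0.02559 / 0.17 = 0.06623 m/day.
t = 1000 / 0.06623 = 1.51e+04 days = 41.3 years.

41 years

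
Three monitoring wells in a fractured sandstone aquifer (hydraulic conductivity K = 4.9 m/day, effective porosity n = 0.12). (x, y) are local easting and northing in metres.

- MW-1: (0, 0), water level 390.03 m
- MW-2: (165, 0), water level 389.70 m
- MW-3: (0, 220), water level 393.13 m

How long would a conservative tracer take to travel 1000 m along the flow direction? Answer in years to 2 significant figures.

∂h/∂x = (389.70 − 390.03) / (165 − 0) = -0.002000
∂h/∂y = (393.13 − 390.03) / (220 − 0) = +0.01409
|∇h| = √(-0.002000² + 0.01409²) = 0.01423
Seepage velocity v = K·i/n = 4.9 × 0.01423 / 0.12 = 0.5811 m/day.
t = 1000 / 0.5811 = 1721 days = 4.71 years.

4.7 years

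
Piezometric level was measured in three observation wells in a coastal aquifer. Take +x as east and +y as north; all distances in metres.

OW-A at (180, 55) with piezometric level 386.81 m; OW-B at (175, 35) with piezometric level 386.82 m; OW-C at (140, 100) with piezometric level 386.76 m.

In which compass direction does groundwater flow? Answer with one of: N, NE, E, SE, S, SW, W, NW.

Differences from OW-A: to OW-B (Δx, Δy, Δh) = (-5, -20, +0.01); to OW-C = (-40, 45, -0.05).
Solve a·Δx + b·Δy = Δh: det = (-5)·45 − (-40)·(-20) = -1025.
∂h/∂x = [(+0.01)·45 − (-0.05)·(-20)] / -1025 = +0.0005366
∂h/∂y = [(-5)·(-0.05) − (-40)·(+0.01)] / -1025 = -0.0006341
Flow = −∇h = (-0.0005366 east, +0.0006341 north), which points northwest.

NW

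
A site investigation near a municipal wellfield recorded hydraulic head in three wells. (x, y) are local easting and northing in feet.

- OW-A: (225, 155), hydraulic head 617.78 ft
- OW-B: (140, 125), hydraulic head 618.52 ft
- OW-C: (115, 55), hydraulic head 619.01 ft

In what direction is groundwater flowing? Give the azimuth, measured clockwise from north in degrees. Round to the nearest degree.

Differences from OW-A: to OW-B (Δx, Δy, Δh) = (-85, -30, +0.74); to OW-C = (-110, -100, +1.23).
Determinant of the coordinate differences = (-85)·(-100) − (-110)·(-30) = 5200.
∂h/∂x = [(+0.74)·(-100) − (+1.23)·(-30)] / 5200 = -0.007135
∂h/∂y = [(-85)·(+1.23) − (-110)·(+0.74)] / 5200 = -0.004452
Flow direction (−∇h) has components (+0.007135 E, +0.004452 N).
Azimuth = atan2(E, N) = atan2(+0.007135, +0.004452) = 58.0° ≈ 058°.

058°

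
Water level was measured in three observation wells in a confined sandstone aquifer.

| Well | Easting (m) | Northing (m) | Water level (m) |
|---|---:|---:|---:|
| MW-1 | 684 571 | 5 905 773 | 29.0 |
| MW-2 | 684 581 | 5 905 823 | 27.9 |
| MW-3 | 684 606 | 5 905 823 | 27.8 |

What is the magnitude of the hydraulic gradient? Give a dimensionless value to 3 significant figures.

0.0216

With h = a·x + b·y + c and MW-1 as origin, the differences give:
  10·a + 50·b = -1.1
  35·a + 50·b = -1.2
Eliminate b (×50 and ×50, subtract): -1250·a = 5.00 → a = ∂h/∂x = -0.004000
Back-substitute: b = ∂h/∂y = -0.02120.
|∇h| = √(-0.004000² + -0.02120²) = 0.02157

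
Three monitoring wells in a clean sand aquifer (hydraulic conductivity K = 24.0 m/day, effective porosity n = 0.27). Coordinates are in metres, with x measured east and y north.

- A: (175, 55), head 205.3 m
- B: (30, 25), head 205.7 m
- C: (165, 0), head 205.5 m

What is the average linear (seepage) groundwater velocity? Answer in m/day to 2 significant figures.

Taking A as reference: B−A = (-145, -30, +0.4); C−A = (-10, -55, +0.2).
Determinant of the coordinate differences = (-145)·(-55) − (-10)·(-30) = 7675.
∂h/∂x = [(+0.4)·(-55) − (+0.2)·(-30)] / 7675 = -0.002085
∂h/∂y = [(-145)·(+0.2) − (-10)·(+0.4)] / 7675 = -0.003257
|∇h| = √(-0.002085² + -0.003257²) = 0.003867
Seepage velocity v = K·i/n = 24.0 × 0.003867 / 0.27 = 0.3437 m/day.

0.34 m/day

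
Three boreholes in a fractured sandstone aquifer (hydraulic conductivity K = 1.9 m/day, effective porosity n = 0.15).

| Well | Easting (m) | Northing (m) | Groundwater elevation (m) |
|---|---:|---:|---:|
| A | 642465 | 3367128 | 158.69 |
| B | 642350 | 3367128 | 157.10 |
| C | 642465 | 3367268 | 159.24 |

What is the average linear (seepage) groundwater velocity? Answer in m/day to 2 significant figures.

0.18 m/day

∂h/∂x = (157.10 − 158.69) / (642350 − 642465) = +0.01383
∂h/∂y = (159.24 − 158.69) / (3367268 − 3367128) = +0.003929
|∇h| = √(0.01383² + 0.003929²) = 0.01438
Seepage velocity v = K·i/n = 1.9 × 0.01438 / 0.15 = 0.1821 m/day.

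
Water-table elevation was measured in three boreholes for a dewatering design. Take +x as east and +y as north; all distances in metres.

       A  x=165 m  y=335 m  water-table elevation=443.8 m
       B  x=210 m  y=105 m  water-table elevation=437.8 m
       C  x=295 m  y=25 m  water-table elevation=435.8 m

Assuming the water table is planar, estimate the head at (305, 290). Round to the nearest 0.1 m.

Taking A as reference: B−A = (45, -230, -6.0); C−A = (130, -310, -8.0).
Determinant of the coordinate differences = 45·(-310) − 130·(-230) = 15950.
∂h/∂x = [(-6.0)·(-310) − (-8.0)·(-230)] / 15950 = +0.001254
∂h/∂y = [45·(-8.0) − 130·(-6.0)] / 15950 = +0.02633
h(305, 290) = 443.8 + (+0.001254)·(140) + (+0.02633)·(-45) = 443.8 +0.176 -1.185 = 442.791 m.

442.8 m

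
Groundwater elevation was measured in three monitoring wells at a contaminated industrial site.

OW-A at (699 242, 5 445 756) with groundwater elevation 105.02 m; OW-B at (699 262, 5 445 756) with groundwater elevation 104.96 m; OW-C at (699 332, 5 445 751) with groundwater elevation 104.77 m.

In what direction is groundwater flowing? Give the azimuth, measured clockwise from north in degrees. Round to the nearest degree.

037°

With h = a·x + b·y + c and OW-A as origin, the differences give:
  20·a + 0·b = -0.06
  90·a + (-5)·b = -0.25
Eliminate b (×(-5) and ×0, subtract): -100·a = 0.300 → a = ∂h/∂x = -0.003000
Back-substitute: b = ∂h/∂y = -0.004000.
Flow direction (−∇h) has components (+0.003000 E, +0.004000 N).
Azimuth = atan2(E, N) = atan2(+0.003000, +0.004000) = 36.9° ≈ 037°.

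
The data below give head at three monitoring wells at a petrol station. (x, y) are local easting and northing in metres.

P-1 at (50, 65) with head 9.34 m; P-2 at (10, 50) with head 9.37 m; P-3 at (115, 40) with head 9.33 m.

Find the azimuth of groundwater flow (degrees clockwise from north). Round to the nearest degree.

030°

With h = a·x + b·y + c and P-1 as origin, the differences give:
  (-40)·a + (-15)·b = +0.03
  65·a + (-25)·b = -0.01
Eliminate b (×(-25) and ×(-15), subtract): 1975·a = -0.900 → a = ∂h/∂x = -0.0004557
Back-substitute: b = ∂h/∂y = -0.0007848.
Flow direction (−∇h) has components (+0.0004557 E, +0.0007848 N).
Azimuth = atan2(E, N) = atan2(+0.0004557, +0.0007848) = 30.1° ≈ 030°.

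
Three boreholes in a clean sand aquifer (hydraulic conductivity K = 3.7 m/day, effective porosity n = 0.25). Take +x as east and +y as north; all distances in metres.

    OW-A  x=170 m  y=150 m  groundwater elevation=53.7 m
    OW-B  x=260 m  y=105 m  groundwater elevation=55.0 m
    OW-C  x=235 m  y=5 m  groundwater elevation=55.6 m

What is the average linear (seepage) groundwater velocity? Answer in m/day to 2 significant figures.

Differences from OW-A: to OW-B (Δx, Δy, Δh) = (90, -45, +1.3); to OW-C = (65, -145, +1.9).
Determinant of the coordinate differences = 90·(-145) − 65·(-45) = -10125.
∂h/∂x = [(+1.3)·(-145) − (+1.9)·(-45)] / -10125 = +0.01017
∂h/∂y = [90·(+1.9) − 65·(+1.3)] / -10125 = -0.008543
|∇h| = √(0.01017² + -0.008543²) = 0.01328
Seepage velocity v = K·i/n = 3.7 × 0.01328 / 0.25 = 0.1965 m/day.

0.20 m/day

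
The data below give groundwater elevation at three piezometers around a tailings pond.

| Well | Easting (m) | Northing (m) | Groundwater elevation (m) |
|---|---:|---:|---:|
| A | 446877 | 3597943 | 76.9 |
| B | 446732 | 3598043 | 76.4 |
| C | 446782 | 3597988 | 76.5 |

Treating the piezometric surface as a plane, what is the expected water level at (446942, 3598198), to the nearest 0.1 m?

With h = a·x + b·y + c and A as origin, the differences give:
  (-145)·a + 100·b = -0.5
  (-95)·a + 45·b = -0.4
Eliminate b (×45 and ×100, subtract): 2975·a = 17.50 → a = ∂h/∂x = +0.005882
Back-substitute: b = ∂h/∂y = +0.003529.
h(446942, 3598198) = 76.9 + (+0.005882)·(65) + (+0.003529)·(255) = 76.9 +0.382 +0.900 = 78.182 m.

78.2 m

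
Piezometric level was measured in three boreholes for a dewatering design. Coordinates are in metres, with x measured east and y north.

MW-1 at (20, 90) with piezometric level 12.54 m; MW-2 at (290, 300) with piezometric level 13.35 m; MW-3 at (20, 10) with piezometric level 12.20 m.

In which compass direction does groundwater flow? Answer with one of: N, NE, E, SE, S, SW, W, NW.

Taking MW-1 as reference: MW-2−MW-1 = (270, 210, +0.81); MW-3−MW-1 = (0, -80, -0.34).
Determinant of the coordinate differences = 270·(-80) − 0·210 = -21600.
∂h/∂x = [(+0.81)·(-80) − (-0.34)·210] / -21600 = -0.0003056
∂h/∂y = [270·(-0.34) − 0·(+0.81)] / -21600 = +0.004250
Flow = −∇h = (+0.0003056 east, -0.004250 north), which points south.

S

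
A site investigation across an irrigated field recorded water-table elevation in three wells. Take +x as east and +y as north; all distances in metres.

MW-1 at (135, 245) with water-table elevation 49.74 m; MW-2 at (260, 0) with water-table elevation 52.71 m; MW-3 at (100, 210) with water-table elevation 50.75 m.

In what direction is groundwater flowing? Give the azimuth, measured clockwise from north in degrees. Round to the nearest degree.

032°

Differences from MW-1: to MW-2 (Δx, Δy, Δh) = (125, -245, +2.97); to MW-3 = (-35, -35, +1.01).
Solve a·Δx + b·Δy = Δh: det = 125·(-35) − (-35)·(-245) = -12950.
∂h/∂x = [(+2.97)·(-35) − (+1.01)·(-245)] / -12950 = -0.01108
∂h/∂y = [125·(+1.01) − (-35)·(+2.97)] / -12950 = -0.01778
Flow direction (−∇h) has components (+0.01108 E, +0.01778 N).
Azimuth = atan2(E, N) = atan2(+0.01108, +0.01778) = 31.9° ≈ 032°.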